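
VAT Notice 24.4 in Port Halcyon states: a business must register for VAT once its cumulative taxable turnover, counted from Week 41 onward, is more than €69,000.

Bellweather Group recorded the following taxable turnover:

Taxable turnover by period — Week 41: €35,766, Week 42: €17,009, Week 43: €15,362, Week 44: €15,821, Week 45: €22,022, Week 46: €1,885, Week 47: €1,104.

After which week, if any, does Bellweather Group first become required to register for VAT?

Through Week 41: €35,766
Through Week 42: €52,775
Through Week 43: €68,137
Through Week 44: €83,958 ← exceeds threshold

Week 44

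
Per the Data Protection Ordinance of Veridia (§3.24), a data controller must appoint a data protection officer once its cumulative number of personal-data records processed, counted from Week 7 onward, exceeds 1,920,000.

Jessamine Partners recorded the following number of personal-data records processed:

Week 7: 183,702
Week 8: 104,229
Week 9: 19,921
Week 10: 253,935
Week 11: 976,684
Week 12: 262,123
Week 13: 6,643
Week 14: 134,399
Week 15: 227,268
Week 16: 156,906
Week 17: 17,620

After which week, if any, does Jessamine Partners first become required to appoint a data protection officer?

Week 14

Through Week 7: 183,702
Through Week 8: 287,931
Through Week 9: 307,852
Through Week 10: 561,787
Through Week 11: 1,538,471
Through Week 12: 1,800,594
Through Week 13: 1,807,237
Through Week 14: 1,941,636 ← exceeds threshold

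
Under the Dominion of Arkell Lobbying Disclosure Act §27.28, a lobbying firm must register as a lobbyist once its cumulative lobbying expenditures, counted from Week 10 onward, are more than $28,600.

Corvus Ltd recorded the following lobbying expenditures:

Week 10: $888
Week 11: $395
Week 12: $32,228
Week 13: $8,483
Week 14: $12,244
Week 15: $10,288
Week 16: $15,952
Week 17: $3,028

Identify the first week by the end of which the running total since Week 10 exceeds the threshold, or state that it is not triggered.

Through Week 10: $888
Through Week 11: $1,283
Through Week 12: $33,511 ← exceeds threshold

Week 12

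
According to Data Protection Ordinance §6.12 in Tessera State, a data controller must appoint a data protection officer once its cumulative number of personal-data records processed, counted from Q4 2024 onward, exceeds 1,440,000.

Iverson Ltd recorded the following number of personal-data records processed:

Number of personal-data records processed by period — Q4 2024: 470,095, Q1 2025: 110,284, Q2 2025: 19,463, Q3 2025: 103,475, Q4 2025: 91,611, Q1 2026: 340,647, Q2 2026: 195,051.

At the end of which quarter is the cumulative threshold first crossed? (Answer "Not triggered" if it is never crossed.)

Not triggered

Through Q4 2024: 470,095
Through Q1 2025: 580,379
Through Q2 2025: 599,842
Through Q3 2025: 703,317
Through Q4 2025: 794,928
Through Q1 2026: 1,135,575
Through Q2 2026: 1,330,626
Final cumulative total 1,330,626 ≤ 1,440,000; the threshold is never exceeded.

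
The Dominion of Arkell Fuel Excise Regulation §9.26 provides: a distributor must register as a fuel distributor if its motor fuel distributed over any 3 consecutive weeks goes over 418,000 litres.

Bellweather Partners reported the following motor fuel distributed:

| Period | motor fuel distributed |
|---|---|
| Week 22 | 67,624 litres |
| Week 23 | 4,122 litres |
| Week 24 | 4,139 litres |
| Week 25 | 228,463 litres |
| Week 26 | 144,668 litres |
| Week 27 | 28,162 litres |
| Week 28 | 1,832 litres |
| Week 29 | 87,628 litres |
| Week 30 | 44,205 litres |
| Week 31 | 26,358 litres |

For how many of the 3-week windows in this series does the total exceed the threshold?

0

Week 22–Week 24: 67,624 litres + 4,122 litres + 4,139 litres = 75,885 litres (under)
Week 23–Week 25: 4,122 litres + 4,139 litres + 228,463 litres = 236,724 litres (under)
Week 24–Week 26: 4,139 litres + 228,463 litres + 144,668 litres = 377,270 litres (under)
Week 25–Week 27: 228,463 litres + 144,668 litres + 28,162 litres = 401,293 litres (under)
Week 26–Week 28: 144,668 litres + 28,162 litres + 1,832 litres = 174,662 litres (under)
Week 27–Week 29: 28,162 litres + 1,832 litres + 87,628 litres = 117,622 litres (under)
Week 28–Week 30: 1,832 litres + 87,628 litres + 44,205 litres = 133,665 litres (under)
Week 29–Week 31: 87,628 litres + 44,205 litres + 26,358 litres = 158,191 litres (under)
0 windows exceed the threshold.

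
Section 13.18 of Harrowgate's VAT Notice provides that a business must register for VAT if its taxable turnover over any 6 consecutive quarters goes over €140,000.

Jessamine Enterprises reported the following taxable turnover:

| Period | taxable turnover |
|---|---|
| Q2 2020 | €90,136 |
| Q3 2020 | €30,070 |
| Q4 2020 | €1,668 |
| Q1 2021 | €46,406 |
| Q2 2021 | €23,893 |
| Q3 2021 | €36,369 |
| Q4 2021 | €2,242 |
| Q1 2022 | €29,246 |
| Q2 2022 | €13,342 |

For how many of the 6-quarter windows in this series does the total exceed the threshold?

Q2 2020–Q3 2021: €90,136 + €30,070 + €1,668 + €46,406 + €23,893 + €36,369 = €228,542 (over)
Q3 2020–Q4 2021: €30,070 + €1,668 + €46,406 + €23,893 + €36,369 + €2,242 = €140,648 (over)
Q4 2020–Q1 2022: €1,668 + €46,406 + €23,893 + €36,369 + €2,242 + €29,246 = €139,824 (under)
Q1 2021–Q2 2022: €46,406 + €23,893 + €36,369 + €2,242 + €29,246 + €13,342 = €151,498 (over)
3 windows exceed the threshold.

3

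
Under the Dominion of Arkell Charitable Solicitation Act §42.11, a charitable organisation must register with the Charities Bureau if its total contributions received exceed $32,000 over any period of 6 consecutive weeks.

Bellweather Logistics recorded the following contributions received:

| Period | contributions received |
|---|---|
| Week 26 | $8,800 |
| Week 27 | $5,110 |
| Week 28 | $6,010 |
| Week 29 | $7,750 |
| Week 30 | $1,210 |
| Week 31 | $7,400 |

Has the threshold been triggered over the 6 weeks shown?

Total contributions received: $8,800 + $5,110 + $6,010 + $7,750 + $1,210 + $7,400 = $36,280.
$36,280 > $32,000, so the threshold is exceeded.

Yes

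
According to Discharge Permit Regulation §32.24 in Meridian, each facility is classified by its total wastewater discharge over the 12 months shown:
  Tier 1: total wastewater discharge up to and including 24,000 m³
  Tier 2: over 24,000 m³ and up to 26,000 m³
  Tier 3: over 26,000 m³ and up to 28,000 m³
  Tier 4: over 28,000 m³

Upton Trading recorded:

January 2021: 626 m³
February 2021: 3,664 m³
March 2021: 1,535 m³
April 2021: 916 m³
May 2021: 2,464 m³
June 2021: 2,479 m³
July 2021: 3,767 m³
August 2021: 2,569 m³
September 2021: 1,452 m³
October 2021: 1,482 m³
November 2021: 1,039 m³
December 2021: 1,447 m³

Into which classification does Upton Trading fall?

Total wastewater discharge: 626 m³ + 3,664 m³ + 1,535 m³ + 916 m³ + 2,464 m³ + 2,479 m³ + 3,767 m³ + 2,569 m³ + 1,452 m³ + 1,482 m³ + 1,039 m³ + 1,447 m³ = 23,440 m³.
23,440 m³ ≤ 24,000 m³, so Tier 1 applies.

Tier 1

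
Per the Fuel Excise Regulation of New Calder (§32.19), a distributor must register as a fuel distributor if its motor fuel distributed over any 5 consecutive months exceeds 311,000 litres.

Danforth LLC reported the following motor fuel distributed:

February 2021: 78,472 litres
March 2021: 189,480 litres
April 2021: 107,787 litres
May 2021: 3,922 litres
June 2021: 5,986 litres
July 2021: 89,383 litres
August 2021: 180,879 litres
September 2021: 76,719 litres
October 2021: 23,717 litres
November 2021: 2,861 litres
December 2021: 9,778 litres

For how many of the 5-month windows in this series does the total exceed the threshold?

February 2021–June 2021: 78,472 litres + 189,480 litres + 107,787 litres + 3,922 litres + 5,986 litres = 385,647 litres (over)
March 2021–July 2021: 189,480 litres + 107,787 litres + 3,922 litres + 5,986 litres + 89,383 litres = 396,558 litres (over)
April 2021–August 2021: 107,787 litres + 3,922 litres + 5,986 litres + 89,383 litres + 180,879 litres = 387,957 litres (over)
May 2021–September 2021: 3,922 litres + 5,986 litres + 89,383 litres + 180,879 litres + 76,719 litres = 356,889 litres (over)
June 2021–October 2021: 5,986 litres + 89,383 litres + 180,879 litres + 76,719 litres + 23,717 litres = 376,684 litres (over)
July 2021–November 2021: 89,383 litres + 180,879 litres + 76,719 litres + 23,717 litres + 2,861 litres = 373,559 litres (over)
August 2021–December 2021: 180,879 litres + 76,719 litres + 23,717 litres + 2,861 litres + 9,778 litres = 293,954 litres (under)
6 windows exceed the threshold.

6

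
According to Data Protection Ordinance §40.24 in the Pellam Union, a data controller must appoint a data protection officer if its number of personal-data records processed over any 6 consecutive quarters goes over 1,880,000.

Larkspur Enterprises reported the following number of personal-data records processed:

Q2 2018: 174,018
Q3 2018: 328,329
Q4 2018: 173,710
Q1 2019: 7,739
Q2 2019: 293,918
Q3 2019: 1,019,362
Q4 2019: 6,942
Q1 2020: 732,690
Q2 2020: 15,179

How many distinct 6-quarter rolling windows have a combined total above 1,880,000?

3

Q2 2018–Q3 2019: 174,018 + 328,329 + 173,710 + 7,739 + 293,918 + 1,019,362 = 1,997,076 (over)
Q3 2018–Q4 2019: 328,329 + 173,710 + 7,739 + 293,918 + 1,019,362 + 6,942 = 1,830,000 (under)
Q4 2018–Q1 2020: 173,710 + 7,739 + 293,918 + 1,019,362 + 6,942 + 732,690 = 2,234,361 (over)
Q1 2019–Q2 2020: 7,739 + 293,918 + 1,019,362 + 6,942 + 732,690 + 15,179 = 2,075,830 (over)
3 windows exceed the threshold.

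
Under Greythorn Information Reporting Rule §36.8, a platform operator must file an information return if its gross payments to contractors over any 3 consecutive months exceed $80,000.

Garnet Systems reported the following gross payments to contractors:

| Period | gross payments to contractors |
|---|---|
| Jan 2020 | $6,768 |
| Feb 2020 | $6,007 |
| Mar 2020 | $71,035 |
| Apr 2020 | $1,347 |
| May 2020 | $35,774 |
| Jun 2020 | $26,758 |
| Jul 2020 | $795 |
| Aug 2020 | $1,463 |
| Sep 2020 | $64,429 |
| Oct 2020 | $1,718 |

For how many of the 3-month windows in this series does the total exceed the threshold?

Jan 2020–Mar 2020: $6,768 + $6,007 + $71,035 = $83,810 (over)
Feb 2020–Apr 2020: $6,007 + $71,035 + $1,347 = $78,389 (under)
Mar 2020–May 2020: $71,035 + $1,347 + $35,774 = $108,156 (over)
Apr 2020–Jun 2020: $1,347 + $35,774 + $26,758 = $63,879 (under)
May 2020–Jul 2020: $35,774 + $26,758 + $795 = $63,327 (under)
Jun 2020–Aug 2020: $26,758 + $795 + $1,463 = $29,016 (under)
Jul 2020–Sep 2020: $795 + $1,463 + $64,429 = $66,687 (under)
Aug 2020–Oct 2020: $1,463 + $64,429 + $1,718 = $67,610 (under)
2 windows exceed the threshold.

2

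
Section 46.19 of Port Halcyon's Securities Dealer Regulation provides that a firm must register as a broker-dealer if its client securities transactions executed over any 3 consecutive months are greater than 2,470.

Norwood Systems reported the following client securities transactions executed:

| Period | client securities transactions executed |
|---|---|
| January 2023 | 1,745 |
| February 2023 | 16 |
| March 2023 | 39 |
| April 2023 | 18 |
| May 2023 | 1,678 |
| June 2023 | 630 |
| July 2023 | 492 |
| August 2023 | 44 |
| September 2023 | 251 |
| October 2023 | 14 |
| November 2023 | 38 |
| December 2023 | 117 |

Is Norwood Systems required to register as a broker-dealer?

Yes

January 2023–March 2023: 1,745 + 16 + 39 = 1,800 (under)
February 2023–April 2023: 16 + 39 + 18 = 73 (under)
March 2023–May 2023: 39 + 18 + 1,678 = 1,735 (under)
April 2023–June 2023: 18 + 1,678 + 630 = 2,326 (under)
May 2023–July 2023: 1,678 + 630 + 492 = 2,800 (over)
June 2023–August 2023: 630 + 492 + 44 = 1,166 (under)
July 2023–September 2023: 492 + 44 + 251 = 787 (under)
August 2023–October 2023: 44 + 251 + 14 = 309 (under)
September 2023–November 2023: 251 + 14 + 38 = 303 (under)
October 2023–December 2023: 14 + 38 + 117 = 169 (under)
At least one window exceeds 2,470.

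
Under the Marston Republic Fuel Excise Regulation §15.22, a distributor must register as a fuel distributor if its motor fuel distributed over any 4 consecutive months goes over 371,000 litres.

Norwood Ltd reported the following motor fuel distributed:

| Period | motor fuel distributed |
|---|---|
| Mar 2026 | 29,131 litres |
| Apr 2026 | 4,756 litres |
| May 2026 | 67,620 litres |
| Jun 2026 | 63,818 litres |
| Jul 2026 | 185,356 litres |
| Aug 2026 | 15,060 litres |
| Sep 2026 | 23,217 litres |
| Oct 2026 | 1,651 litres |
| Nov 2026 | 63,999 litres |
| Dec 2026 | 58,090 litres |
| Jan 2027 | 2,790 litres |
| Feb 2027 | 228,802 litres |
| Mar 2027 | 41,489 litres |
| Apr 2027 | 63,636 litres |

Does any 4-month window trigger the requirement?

No

Mar 2026–Jun 2026: 29,131 litres + 4,756 litres + 67,620 litres + 63,818 litres = 165,325 litres (under)
Apr 2026–Jul 2026: 4,756 litres + 67,620 litres + 63,818 litres + 185,356 litres = 321,550 litres (under)
May 2026–Aug 2026: 67,620 litres + 63,818 litres + 185,356 litres + 15,060 litres = 331,854 litres (under)
Jun 2026–Sep 2026: 63,818 litres + 185,356 litres + 15,060 litres + 23,217 litres = 287,451 litres (under)
Jul 2026–Oct 2026: 185,356 litres + 15,060 litres + 23,217 litres + 1,651 litres = 225,284 litres (under)
Aug 2026–Nov 2026: 15,060 litres + 23,217 litres + 1,651 litres + 63,999 litres = 103,927 litres (under)
Sep 2026–Dec 2026: 23,217 litres + 1,651 litres + 63,999 litres + 58,090 litres = 146,957 litres (under)
Oct 2026–Jan 2027: 1,651 litres + 63,999 litres + 58,090 litres + 2,790 litres = 126,530 litres (under)
Nov 2026–Feb 2027: 63,999 litres + 58,090 litres + 2,790 litres + 228,802 litres = 353,681 litres (under)
Dec 2026–Mar 2027: 58,090 litres + 2,790 litres + 228,802 litres + 41,489 litres = 331,171 litres (under)
Jan 2027–Apr 2027: 2,790 litres + 228,802 litres + 41,489 litres + 63,636 litres = 336,717 litres (under)
No window exceeds 371,000 litres.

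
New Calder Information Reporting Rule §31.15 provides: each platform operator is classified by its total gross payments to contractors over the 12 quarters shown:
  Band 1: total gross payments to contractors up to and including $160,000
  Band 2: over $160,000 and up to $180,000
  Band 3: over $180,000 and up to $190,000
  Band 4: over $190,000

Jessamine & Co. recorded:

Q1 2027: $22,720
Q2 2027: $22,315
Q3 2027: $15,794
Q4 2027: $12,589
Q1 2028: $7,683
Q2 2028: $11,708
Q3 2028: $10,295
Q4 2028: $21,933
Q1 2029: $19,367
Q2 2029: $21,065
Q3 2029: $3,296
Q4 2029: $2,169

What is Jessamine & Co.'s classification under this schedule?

Band 2

Total gross payments to contractors: $22,720 + $22,315 + $15,794 + $12,589 + $7,683 + $11,708 + $10,295 + $21,933 + $19,367 + $21,065 + $3,296 + $2,169 = $170,934.
$160,000 < $170,934 ≤ $180,000, so Band 2 applies.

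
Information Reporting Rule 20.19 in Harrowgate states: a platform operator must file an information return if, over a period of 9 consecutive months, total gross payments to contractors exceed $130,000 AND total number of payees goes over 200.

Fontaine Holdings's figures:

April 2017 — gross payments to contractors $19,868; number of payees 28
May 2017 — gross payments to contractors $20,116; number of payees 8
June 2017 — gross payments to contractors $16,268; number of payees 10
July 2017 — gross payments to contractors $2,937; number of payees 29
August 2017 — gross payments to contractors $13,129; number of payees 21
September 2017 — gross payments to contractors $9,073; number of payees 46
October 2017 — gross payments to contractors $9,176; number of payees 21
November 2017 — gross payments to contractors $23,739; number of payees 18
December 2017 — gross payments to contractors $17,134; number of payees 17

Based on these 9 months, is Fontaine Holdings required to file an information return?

Total gross payments to contractors: $19,868 + $20,116 + $16,268 + $2,937 + $13,129 + $9,073 + $9,176 + $23,739 + $17,134 = $131,440 (> $130,000).
Total number of payees: 28 + 8 + 10 + 29 + 21 + 46 + 21 + 18 + 17 = 198 (≤ 200).
The test is 'and': the rule requires both, and at least one is not exceeded.

No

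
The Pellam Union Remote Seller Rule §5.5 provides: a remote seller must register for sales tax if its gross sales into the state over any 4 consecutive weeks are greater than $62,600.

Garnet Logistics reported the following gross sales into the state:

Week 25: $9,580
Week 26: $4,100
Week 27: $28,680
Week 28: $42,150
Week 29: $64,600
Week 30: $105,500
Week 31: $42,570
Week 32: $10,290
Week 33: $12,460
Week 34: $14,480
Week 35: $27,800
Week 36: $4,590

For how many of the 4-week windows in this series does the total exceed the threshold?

Week 25–Week 28: $9,580 + $4,100 + $28,680 + $42,150 = $84,510 (over)
Week 26–Week 29: $4,100 + $28,680 + $42,150 + $64,600 = $139,530 (over)
Week 27–Week 30: $28,680 + $42,150 + $64,600 + $105,500 = $240,930 (over)
Week 28–Week 31: $42,150 + $64,600 + $105,500 + $42,570 = $254,820 (over)
Week 29–Week 32: $64,600 + $105,500 + $42,570 + $10,290 = $222,960 (over)
Week 30–Week 33: $105,500 + $42,570 + $10,290 + $12,460 = $170,820 (over)
Week 31–Week 34: $42,570 + $10,290 + $12,460 + $14,480 = $79,800 (over)
Week 32–Week 35: $10,290 + $12,460 + $14,480 + $27,800 = $65,030 (over)
Week 33–Week 36: $12,460 + $14,480 + $27,800 + $4,590 = $59,330 (under)
8 windows exceed the threshold.

8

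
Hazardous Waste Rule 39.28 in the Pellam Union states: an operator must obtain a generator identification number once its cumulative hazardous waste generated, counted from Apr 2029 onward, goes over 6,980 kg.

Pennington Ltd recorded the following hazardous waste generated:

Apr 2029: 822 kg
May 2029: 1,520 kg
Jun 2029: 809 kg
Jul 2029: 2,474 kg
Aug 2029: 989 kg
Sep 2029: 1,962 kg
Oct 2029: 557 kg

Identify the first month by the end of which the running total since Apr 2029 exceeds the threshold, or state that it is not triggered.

Through Apr 2029: 822 kg
Through May 2029: 2,342 kg
Through Jun 2029: 3,151 kg
Through Jul 2029: 5,625 kg
Through Aug 2029: 6,614 kg
Through Sep 2029: 8,576 kg ← exceeds threshold

Sep 2029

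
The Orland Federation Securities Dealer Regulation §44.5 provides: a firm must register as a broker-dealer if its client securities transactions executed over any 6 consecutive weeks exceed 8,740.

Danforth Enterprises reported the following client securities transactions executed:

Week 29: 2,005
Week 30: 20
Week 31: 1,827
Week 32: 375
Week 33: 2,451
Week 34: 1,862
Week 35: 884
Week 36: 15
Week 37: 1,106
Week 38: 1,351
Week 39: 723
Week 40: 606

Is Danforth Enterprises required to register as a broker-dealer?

No

Week 29–Week 34: 2,005 + 20 + 1,827 + 375 + 2,451 + 1,862 = 8,540 (under)
Week 30–Week 35: 20 + 1,827 + 375 + 2,451 + 1,862 + 884 = 7,419 (under)
Week 31–Week 36: 1,827 + 375 + 2,451 + 1,862 + 884 + 15 = 7,414 (under)
Week 32–Week 37: 375 + 2,451 + 1,862 + 884 + 15 + 1,106 = 6,693 (under)
Week 33–Week 38: 2,451 + 1,862 + 884 + 15 + 1,106 + 1,351 = 7,669 (under)
Week 34–Week 39: 1,862 + 884 + 15 + 1,106 + 1,351 + 723 = 5,941 (under)
Week 35–Week 40: 884 + 15 + 1,106 + 1,351 + 723 + 606 = 4,685 (under)
No window exceeds 8,740.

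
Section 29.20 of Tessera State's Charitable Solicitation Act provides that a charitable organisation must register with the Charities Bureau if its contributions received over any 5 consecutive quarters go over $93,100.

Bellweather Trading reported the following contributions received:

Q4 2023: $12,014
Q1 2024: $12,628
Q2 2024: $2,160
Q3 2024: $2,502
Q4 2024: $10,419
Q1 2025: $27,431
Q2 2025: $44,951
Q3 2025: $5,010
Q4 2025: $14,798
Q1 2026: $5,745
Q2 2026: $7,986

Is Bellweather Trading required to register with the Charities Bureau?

Yes

Q4 2023–Q4 2024: $12,014 + $12,628 + $2,160 + $2,502 + $10,419 = $39,723 (under)
Q1 2024–Q1 2025: $12,628 + $2,160 + $2,502 + $10,419 + $27,431 = $55,140 (under)
Q2 2024–Q2 2025: $2,160 + $2,502 + $10,419 + $27,431 + $44,951 = $87,463 (under)
Q3 2024–Q3 2025: $2,502 + $10,419 + $27,431 + $44,951 + $5,010 = $90,313 (under)
Q4 2024–Q4 2025: $10,419 + $27,431 + $44,951 + $5,010 + $14,798 = $102,609 (over)
Q1 2025–Q1 2026: $27,431 + $44,951 + $5,010 + $14,798 + $5,745 = $97,935 (over)
Q2 2025–Q2 2026: $44,951 + $5,010 + $14,798 + $5,745 + $7,986 = $78,490 (under)
At least one window exceeds $93,100.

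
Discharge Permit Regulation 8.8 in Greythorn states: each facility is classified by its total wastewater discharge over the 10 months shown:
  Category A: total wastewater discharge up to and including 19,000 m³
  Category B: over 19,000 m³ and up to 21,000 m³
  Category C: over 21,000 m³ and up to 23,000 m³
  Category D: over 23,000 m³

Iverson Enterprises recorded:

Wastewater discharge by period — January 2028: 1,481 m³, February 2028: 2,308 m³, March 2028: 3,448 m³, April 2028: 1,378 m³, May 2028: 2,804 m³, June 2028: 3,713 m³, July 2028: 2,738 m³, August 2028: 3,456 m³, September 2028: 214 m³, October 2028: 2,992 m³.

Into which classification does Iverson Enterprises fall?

Category D

Total wastewater discharge: 1,481 m³ + 2,308 m³ + 3,448 m³ + 1,378 m³ + 2,804 m³ + 3,713 m³ + 2,738 m³ + 3,456 m³ + 214 m³ + 2,992 m³ = 24,532 m³.
24,532 m³ > 23,000 m³, so Category D applies.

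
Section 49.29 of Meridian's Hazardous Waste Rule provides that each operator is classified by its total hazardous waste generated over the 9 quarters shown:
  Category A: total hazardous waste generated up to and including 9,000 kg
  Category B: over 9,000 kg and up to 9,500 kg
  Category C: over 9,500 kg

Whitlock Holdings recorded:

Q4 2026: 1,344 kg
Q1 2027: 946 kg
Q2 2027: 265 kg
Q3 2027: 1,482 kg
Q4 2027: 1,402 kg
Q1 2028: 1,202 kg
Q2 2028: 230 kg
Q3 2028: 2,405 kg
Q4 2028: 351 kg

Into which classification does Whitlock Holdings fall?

Category C

Total hazardous waste generated: 1,344 kg + 946 kg + 265 kg + 1,482 kg + 1,402 kg + 1,202 kg + 230 kg + 2,405 kg + 351 kg = 9,627 kg.
9,627 kg > 9,500 kg, so Category C applies.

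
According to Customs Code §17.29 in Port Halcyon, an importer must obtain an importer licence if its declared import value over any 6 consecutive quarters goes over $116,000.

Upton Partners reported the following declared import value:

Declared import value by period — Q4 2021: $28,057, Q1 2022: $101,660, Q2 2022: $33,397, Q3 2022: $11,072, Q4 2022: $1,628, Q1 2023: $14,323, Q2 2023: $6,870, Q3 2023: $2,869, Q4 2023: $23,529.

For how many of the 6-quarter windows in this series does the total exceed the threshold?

Q4 2021–Q1 2023: $28,057 + $101,660 + $33,397 + $11,072 + $1,628 + $14,323 = $190,137 (over)
Q1 2022–Q2 2023: $101,660 + $33,397 + $11,072 + $1,628 + $14,323 + $6,870 = $168,950 (over)
Q2 2022–Q3 2023: $33,397 + $11,072 + $1,628 + $14,323 + $6,870 + $2,869 = $70,159 (under)
Q3 2022–Q4 2023: $11,072 + $1,628 + $14,323 + $6,870 + $2,869 + $23,529 = $60,291 (under)
2 windows exceed the threshold.

2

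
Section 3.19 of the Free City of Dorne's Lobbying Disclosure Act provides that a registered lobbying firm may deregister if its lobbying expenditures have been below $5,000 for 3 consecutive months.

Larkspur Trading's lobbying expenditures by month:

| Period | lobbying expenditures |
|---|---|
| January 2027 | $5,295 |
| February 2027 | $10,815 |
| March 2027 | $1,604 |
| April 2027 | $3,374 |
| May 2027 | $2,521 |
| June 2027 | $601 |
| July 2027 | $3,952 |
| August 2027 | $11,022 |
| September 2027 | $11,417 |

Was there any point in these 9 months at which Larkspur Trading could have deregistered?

Months below $5,000: March 2027, April 2027, May 2027, June 2027, July 2027.
Longest run of consecutive months below the threshold: 5.
5 ≥ 3, so Larkspur Trading became eligible.

Yes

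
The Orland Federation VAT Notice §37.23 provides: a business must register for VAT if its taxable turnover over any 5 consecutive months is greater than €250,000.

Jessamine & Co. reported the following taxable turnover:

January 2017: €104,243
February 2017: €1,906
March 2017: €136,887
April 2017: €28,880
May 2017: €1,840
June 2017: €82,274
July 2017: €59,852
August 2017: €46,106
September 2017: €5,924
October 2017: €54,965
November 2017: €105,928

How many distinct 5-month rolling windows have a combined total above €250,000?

January 2017–May 2017: €104,243 + €1,906 + €136,887 + €28,880 + €1,840 = €273,756 (over)
February 2017–June 2017: €1,906 + €136,887 + €28,880 + €1,840 + €82,274 = €251,787 (over)
March 2017–July 2017: €136,887 + €28,880 + €1,840 + €82,274 + €59,852 = €309,733 (over)
April 2017–August 2017: €28,880 + €1,840 + €82,274 + €59,852 + €46,106 = €218,952 (under)
May 2017–September 2017: €1,840 + €82,274 + €59,852 + €46,106 + €5,924 = €195,996 (under)
June 2017–October 2017: €82,274 + €59,852 + €46,106 + €5,924 + €54,965 = €249,121 (under)
July 2017–November 2017: €59,852 + €46,106 + €5,924 + €54,965 + €105,928 = €272,775 (over)
4 windows exceed the threshold.

4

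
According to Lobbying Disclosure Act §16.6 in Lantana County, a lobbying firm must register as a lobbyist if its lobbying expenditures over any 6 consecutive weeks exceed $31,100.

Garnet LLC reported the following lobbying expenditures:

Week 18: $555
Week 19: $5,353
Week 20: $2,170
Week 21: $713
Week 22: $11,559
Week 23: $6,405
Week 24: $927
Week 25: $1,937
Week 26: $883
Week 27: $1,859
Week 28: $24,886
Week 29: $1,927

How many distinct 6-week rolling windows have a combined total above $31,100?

2

Week 18–Week 23: $555 + $5,353 + $2,170 + $713 + $11,559 + $6,405 = $26,755 (under)
Week 19–Week 24: $5,353 + $2,170 + $713 + $11,559 + $6,405 + $927 = $27,127 (under)
Week 20–Week 25: $2,170 + $713 + $11,559 + $6,405 + $927 + $1,937 = $23,711 (under)
Week 21–Week 26: $713 + $11,559 + $6,405 + $927 + $1,937 + $883 = $22,424 (under)
Week 22–Week 27: $11,559 + $6,405 + $927 + $1,937 + $883 + $1,859 = $23,570 (under)
Week 23–Week 28: $6,405 + $927 + $1,937 + $883 + $1,859 + $24,886 = $36,897 (over)
Week 24–Week 29: $927 + $1,937 + $883 + $1,859 + $24,886 + $1,927 = $32,419 (over)
2 windows exceed the threshold.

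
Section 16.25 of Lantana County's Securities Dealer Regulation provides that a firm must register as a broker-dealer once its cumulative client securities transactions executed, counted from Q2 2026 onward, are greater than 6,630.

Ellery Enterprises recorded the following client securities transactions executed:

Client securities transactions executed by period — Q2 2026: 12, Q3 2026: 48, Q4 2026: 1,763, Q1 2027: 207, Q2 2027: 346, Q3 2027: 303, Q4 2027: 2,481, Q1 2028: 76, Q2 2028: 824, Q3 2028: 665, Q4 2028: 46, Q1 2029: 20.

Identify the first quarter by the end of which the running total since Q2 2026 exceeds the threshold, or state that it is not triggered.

Through Q2 2026: 12
Through Q3 2026: 60
Through Q4 2026: 1,823
Through Q1 2027: 2,030
Through Q2 2027: 2,376
Through Q3 2027: 2,679
Through Q4 2027: 5,160
Through Q1 2028: 5,236
Through Q2 2028: 6,060
Through Q3 2028: 6,725 ← exceeds threshold

Q3 2028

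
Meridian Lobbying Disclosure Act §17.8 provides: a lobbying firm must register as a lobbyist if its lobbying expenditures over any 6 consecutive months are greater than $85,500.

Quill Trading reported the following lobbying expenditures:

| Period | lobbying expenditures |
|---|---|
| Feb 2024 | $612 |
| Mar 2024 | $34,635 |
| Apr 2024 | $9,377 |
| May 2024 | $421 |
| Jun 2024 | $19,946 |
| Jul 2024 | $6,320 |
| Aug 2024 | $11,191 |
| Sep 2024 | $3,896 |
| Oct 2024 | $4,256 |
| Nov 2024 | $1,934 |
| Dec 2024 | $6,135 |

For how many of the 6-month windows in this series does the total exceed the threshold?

0

Feb 2024–Jul 2024: $612 + $34,635 + $9,377 + $421 + $19,946 + $6,320 = $71,311 (under)
Mar 2024–Aug 2024: $34,635 + $9,377 + $421 + $19,946 + $6,320 + $11,191 = $81,890 (under)
Apr 2024–Sep 2024: $9,377 + $421 + $19,946 + $6,320 + $11,191 + $3,896 = $51,151 (under)
May 2024–Oct 2024: $421 + $19,946 + $6,320 + $11,191 + $3,896 + $4,256 = $46,030 (under)
Jun 2024–Nov 2024: $19,946 + $6,320 + $11,191 + $3,896 + $4,256 + $1,934 = $47,543 (under)
Jul 2024–Dec 2024: $6,320 + $11,191 + $3,896 + $4,256 + $1,934 + $6,135 = $33,732 (under)
0 windows exceed the threshold.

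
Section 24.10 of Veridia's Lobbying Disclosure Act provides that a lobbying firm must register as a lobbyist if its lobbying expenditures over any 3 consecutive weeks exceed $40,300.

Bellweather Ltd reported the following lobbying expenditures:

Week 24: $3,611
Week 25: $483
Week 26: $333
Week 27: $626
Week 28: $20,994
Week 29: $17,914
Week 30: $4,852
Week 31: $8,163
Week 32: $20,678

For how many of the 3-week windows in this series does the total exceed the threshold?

Week 24–Week 26: $3,611 + $483 + $333 = $4,427 (under)
Week 25–Week 27: $483 + $333 + $626 = $1,442 (under)
Week 26–Week 28: $333 + $626 + $20,994 = $21,953 (under)
Week 27–Week 29: $626 + $20,994 + $17,914 = $39,534 (under)
Week 28–Week 30: $20,994 + $17,914 + $4,852 = $43,760 (over)
Week 29–Week 31: $17,914 + $4,852 + $8,163 = $30,929 (under)
Week 30–Week 32: $4,852 + $8,163 + $20,678 = $33,693 (under)
1 window exceeds the threshold.

1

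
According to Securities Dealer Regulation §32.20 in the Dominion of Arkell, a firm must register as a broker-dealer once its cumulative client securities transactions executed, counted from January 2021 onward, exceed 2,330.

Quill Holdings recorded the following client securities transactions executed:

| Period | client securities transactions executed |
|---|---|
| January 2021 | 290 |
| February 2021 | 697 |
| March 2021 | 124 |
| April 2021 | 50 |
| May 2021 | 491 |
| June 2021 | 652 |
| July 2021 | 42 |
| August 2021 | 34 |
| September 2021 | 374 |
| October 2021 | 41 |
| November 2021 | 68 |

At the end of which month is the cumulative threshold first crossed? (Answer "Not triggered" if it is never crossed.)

July 2021

Through January 2021: 290
Through February 2021: 987
Through March 2021: 1,111
Through April 2021: 1,161
Through May 2021: 1,652
Through June 2021: 2,304
Through July 2021: 2,346 ← exceeds threshold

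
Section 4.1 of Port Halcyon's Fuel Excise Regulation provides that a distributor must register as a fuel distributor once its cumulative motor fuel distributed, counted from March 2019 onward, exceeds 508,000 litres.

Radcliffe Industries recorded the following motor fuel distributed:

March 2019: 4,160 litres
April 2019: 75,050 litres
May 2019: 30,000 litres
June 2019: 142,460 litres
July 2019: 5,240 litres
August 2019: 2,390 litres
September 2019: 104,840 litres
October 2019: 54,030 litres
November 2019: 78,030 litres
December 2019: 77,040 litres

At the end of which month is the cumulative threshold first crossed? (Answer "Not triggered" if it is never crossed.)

December 2019

Through March 2019: 4,160 litres
Through April 2019: 79,210 litres
Through May 2019: 109,210 litres
Through June 2019: 251,670 litres
Through July 2019: 256,910 litres
Through August 2019: 259,300 litres
Through September 2019: 364,140 litres
Through October 2019: 418,170 litres
Through November 2019: 496,200 litres
Through December 2019: 573,240 litres ← exceeds threshold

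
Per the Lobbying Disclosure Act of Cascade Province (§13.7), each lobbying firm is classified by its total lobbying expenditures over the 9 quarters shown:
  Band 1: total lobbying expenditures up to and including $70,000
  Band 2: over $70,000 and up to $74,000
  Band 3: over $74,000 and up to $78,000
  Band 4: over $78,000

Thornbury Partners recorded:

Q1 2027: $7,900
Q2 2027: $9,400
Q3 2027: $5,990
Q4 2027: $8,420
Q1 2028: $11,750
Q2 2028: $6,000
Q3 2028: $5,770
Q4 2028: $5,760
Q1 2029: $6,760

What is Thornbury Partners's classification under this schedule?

Total lobbying expenditures: $7,900 + $9,400 + $5,990 + $8,420 + $11,750 + $6,000 + $5,770 + $5,760 + $6,760 = $67,750.
$67,750 ≤ $70,000, so Band 1 applies.

Band 1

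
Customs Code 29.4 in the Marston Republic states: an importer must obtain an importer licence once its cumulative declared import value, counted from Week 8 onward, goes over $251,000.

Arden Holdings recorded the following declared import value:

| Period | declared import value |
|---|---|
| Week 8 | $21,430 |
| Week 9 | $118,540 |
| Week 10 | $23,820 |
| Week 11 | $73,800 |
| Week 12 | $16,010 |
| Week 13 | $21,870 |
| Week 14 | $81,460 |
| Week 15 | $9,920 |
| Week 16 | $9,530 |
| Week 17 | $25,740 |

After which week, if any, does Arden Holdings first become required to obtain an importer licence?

Through Week 8: $21,430
Through Week 9: $139,970
Through Week 10: $163,790
Through Week 11: $237,590
Through Week 12: $253,600 ← exceeds threshold

Week 12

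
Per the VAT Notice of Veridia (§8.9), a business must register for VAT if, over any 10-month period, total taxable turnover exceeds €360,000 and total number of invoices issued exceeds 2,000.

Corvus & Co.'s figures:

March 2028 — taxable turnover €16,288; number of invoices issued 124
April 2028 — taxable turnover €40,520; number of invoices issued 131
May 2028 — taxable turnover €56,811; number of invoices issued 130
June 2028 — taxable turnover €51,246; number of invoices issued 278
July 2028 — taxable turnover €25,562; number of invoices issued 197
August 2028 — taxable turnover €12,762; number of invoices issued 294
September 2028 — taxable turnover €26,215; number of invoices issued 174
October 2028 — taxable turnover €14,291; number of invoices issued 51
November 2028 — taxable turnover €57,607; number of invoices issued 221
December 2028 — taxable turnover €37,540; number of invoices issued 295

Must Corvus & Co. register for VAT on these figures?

Total taxable turnover: €16,288 + €40,520 + €56,811 + €51,246 + €25,562 + €12,762 + €26,215 + €14,291 + €57,607 + €37,540 = €338,842 (≤ €360,000).
Total number of invoices issued: 124 + 131 + 130 + 278 + 197 + 294 + 174 + 51 + 221 + 295 = 1,895 (≤ 2,000).
The test is 'and': the rule requires both, and at least one is not exceeded.

No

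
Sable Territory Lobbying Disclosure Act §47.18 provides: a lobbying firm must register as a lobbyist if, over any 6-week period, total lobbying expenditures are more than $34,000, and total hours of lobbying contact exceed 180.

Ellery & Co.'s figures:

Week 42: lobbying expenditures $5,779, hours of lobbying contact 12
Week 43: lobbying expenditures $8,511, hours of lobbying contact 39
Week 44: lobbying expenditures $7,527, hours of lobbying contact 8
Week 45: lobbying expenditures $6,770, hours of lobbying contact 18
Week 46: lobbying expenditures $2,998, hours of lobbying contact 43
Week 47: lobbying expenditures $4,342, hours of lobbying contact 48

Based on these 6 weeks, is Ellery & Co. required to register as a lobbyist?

No

Total lobbying expenditures: $5,779 + $8,511 + $7,527 + $6,770 + $2,998 + $4,342 = $35,927 (> $34,000).
Total hours of lobbying contact: 12 + 39 + 8 + 18 + 43 + 48 = 168 (≤ 180).
The test is 'and': the rule requires both, and at least one is not exceeded.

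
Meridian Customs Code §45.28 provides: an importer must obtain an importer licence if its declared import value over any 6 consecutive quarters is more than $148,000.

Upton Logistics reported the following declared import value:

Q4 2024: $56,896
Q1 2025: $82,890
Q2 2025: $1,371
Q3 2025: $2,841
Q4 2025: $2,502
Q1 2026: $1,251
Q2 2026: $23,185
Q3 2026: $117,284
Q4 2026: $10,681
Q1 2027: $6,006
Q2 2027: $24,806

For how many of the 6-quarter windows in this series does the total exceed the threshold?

Q4 2024–Q1 2026: $56,896 + $82,890 + $1,371 + $2,841 + $2,502 + $1,251 = $147,751 (under)
Q1 2025–Q2 2026: $82,890 + $1,371 + $2,841 + $2,502 + $1,251 + $23,185 = $114,040 (under)
Q2 2025–Q3 2026: $1,371 + $2,841 + $2,502 + $1,251 + $23,185 + $117,284 = $148,434 (over)
Q3 2025–Q4 2026: $2,841 + $2,502 + $1,251 + $23,185 + $117,284 + $10,681 = $157,744 (over)
Q4 2025–Q1 2027: $2,502 + $1,251 + $23,185 + $117,284 + $10,681 + $6,006 = $160,909 (over)
Q1 2026–Q2 2027: $1,251 + $23,185 + $117,284 + $10,681 + $6,006 + $24,806 = $183,213 (over)
4 windows exceed the threshold.

4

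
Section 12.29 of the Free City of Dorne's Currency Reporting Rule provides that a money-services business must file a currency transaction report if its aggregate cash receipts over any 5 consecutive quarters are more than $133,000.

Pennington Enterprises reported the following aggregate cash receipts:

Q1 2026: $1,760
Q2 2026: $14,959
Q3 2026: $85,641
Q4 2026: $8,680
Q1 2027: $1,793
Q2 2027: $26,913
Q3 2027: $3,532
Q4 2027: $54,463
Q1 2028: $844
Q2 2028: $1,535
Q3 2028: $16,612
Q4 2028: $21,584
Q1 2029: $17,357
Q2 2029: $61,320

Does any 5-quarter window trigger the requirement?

Yes

Q1 2026–Q1 2027: $1,760 + $14,959 + $85,641 + $8,680 + $1,793 = $112,833 (under)
Q2 2026–Q2 2027: $14,959 + $85,641 + $8,680 + $1,793 + $26,913 = $137,986 (over)
Q3 2026–Q3 2027: $85,641 + $8,680 + $1,793 + $26,913 + $3,532 = $126,559 (under)
Q4 2026–Q4 2027: $8,680 + $1,793 + $26,913 + $3,532 + $54,463 = $95,381 (under)
Q1 2027–Q1 2028: $1,793 + $26,913 + $3,532 + $54,463 + $844 = $87,545 (under)
Q2 2027–Q2 2028: $26,913 + $3,532 + $54,463 + $844 + $1,535 = $87,287 (under)
Q3 2027–Q3 2028: $3,532 + $54,463 + $844 + $1,535 + $16,612 = $76,986 (under)
Q4 2027–Q4 2028: $54,463 + $844 + $1,535 + $16,612 + $21,584 = $95,038 (under)
Q1 2028–Q1 2029: $844 + $1,535 + $16,612 + $21,584 + $17,357 = $57,932 (under)
Q2 2028–Q2 2029: $1,535 + $16,612 + $21,584 + $17,357 + $61,320 = $118,408 (under)
At least one window exceeds $133,000.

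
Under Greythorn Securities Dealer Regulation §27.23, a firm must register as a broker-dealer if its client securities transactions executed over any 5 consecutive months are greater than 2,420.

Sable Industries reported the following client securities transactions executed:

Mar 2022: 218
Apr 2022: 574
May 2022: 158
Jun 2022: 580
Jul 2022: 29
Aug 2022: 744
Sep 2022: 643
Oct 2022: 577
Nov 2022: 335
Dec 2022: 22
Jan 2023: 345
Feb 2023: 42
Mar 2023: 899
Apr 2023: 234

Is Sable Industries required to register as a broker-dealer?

Yes

Mar 2022–Jul 2022: 218 + 574 + 158 + 580 + 29 = 1,559 (under)
Apr 2022–Aug 2022: 574 + 158 + 580 + 29 + 744 = 2,085 (under)
May 2022–Sep 2022: 158 + 580 + 29 + 744 + 643 = 2,154 (under)
Jun 2022–Oct 2022: 580 + 29 + 744 + 643 + 577 = 2,573 (over)
Jul 2022–Nov 2022: 29 + 744 + 643 + 577 + 335 = 2,328 (under)
Aug 2022–Dec 2022: 744 + 643 + 577 + 335 + 22 = 2,321 (under)
Sep 2022–Jan 2023: 643 + 577 + 335 + 22 + 345 = 1,922 (under)
Oct 2022–Feb 2023: 577 + 335 + 22 + 345 + 42 = 1,321 (under)
Nov 2022–Mar 2023: 335 + 22 + 345 + 42 + 899 = 1,643 (under)
Dec 2022–Apr 2023: 22 + 345 + 42 + 899 + 234 = 1,542 (under)
At least one window exceeds 2,420.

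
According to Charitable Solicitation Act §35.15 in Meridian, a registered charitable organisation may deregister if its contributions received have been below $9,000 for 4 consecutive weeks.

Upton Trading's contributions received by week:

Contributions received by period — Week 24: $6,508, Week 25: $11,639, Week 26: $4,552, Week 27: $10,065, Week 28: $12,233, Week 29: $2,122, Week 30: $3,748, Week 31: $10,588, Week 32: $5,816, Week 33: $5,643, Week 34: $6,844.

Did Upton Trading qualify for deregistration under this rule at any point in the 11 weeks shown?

No

Weeks below $9,000: Week 24, Week 26, Week 29, Week 30, Week 32, Week 33, Week 34.
Longest run of consecutive weeks below the threshold: 3.
3 < 4, so Upton Trading never became eligible.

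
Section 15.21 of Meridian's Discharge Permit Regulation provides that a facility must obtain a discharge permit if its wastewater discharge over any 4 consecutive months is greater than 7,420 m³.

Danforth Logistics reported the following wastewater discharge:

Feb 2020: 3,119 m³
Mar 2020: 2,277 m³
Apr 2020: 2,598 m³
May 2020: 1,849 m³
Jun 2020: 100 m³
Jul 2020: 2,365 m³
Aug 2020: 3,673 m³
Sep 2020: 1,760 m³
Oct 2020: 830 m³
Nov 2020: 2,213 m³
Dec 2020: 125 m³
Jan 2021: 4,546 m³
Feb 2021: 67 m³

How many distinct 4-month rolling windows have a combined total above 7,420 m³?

Feb 2020–May 2020: 3,119 m³ + 2,277 m³ + 2,598 m³ + 1,849 m³ = 9,843 m³ (over)
Mar 2020–Jun 2020: 2,277 m³ + 2,598 m³ + 1,849 m³ + 100 m³ = 6,824 m³ (under)
Apr 2020–Jul 2020: 2,598 m³ + 1,849 m³ + 100 m³ + 2,365 m³ = 6,912 m³ (under)
May 2020–Aug 2020: 1,849 m³ + 100 m³ + 2,365 m³ + 3,673 m³ = 7,987 m³ (over)
Jun 2020–Sep 2020: 100 m³ + 2,365 m³ + 3,673 m³ + 1,760 m³ = 7,898 m³ (over)
Jul 2020–Oct 2020: 2,365 m³ + 3,673 m³ + 1,760 m³ + 830 m³ = 8,628 m³ (over)
Aug 2020–Nov 2020: 3,673 m³ + 1,760 m³ + 830 m³ + 2,213 m³ = 8,476 m³ (over)
Sep 2020–Dec 2020: 1,760 m³ + 830 m³ + 2,213 m³ + 125 m³ = 4,928 m³ (under)
Oct 2020–Jan 2021: 830 m³ + 2,213 m³ + 125 m³ + 4,546 m³ = 7,714 m³ (over)
Nov 2020–Feb 2021: 2,213 m³ + 125 m³ + 4,546 m³ + 67 m³ = 6,951 m³ (under)
6 windows exceed the threshold.

6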